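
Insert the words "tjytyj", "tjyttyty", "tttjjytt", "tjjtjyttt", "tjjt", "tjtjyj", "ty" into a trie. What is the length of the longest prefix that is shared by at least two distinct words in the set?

Look for the deepest trie node that still has at least two words in its subtree.
e.g. "tjjt" and "tjjtjyttt" share the prefix "tjjt" of length 4; no pair shares a longer one.
Longest shared-prefix length: 4

4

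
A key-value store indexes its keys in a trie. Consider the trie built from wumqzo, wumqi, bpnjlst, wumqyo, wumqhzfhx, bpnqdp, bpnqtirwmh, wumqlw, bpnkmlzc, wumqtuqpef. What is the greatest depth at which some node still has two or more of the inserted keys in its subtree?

4

Equivalently: take the maximum, over all pairs, of their longest common prefix length.
"bpnqdp" and "bpnqtirwmh" agree on "bpnq" (4 characters) before diverging; nothing deeper is shared.
Longest shared-prefix length: 4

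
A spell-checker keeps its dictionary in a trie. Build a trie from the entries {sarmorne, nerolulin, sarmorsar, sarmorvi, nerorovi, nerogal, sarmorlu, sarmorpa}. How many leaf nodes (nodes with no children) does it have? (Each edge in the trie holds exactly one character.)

A leaf is a node with no children — equivalently, the end of a word that is not a proper prefix of any other stored word.
Those words: "nerogal", "nerolulin", "nerorovi", "sarmorlu", "sarmorne", "sarmorpa", "sarmorsar", "sarmorvi"
Leaf count: 8

8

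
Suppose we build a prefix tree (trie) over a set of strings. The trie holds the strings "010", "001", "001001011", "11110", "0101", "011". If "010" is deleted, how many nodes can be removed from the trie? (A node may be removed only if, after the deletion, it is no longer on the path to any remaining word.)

After clearing the end-marker at "010", prune upward until reaching a node still needed by another word.
Every node on "010" is still needed (e.g. by "0101"), so nothing is freed.
Nodes removed: 0

0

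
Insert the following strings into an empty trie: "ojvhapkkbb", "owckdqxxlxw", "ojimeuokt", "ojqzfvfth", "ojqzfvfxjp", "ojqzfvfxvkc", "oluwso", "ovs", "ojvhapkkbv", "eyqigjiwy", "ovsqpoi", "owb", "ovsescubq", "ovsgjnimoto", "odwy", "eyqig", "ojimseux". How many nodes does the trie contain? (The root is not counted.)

Count nodes per top-level branch (shared prefixes stored once):
  'e'-branch (eyqig, eyqigjiwy): 9 nodes
  'o'-branch (odwy, ojimeuokt, ojimseux, ojqzfvfth, ojqzfvfxjp, ojqzfvfxvkc, ojvhapkkbb, ojvhapkkbv, oluwso, ovs, ovsescubq, ovsgjnimoto, ovsqpoi, owb, owckdqxxlxw): 74 nodes
Sum: 83

83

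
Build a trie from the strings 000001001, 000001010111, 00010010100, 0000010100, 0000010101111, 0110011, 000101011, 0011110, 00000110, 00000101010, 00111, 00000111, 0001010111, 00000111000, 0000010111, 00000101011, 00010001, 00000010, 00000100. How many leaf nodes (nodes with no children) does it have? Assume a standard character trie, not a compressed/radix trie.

13

A leaf is a node with no children — equivalently, the end of a word that is not a proper prefix of any other stored word.
Those words: "00000010", "000001001", "0000010100", "00000101010", "0000010101111", "0000010111", "00000110", "00000111000", "00010001", "00010010100", "0001010111", "0011110", "0110011"
Leaf count: 13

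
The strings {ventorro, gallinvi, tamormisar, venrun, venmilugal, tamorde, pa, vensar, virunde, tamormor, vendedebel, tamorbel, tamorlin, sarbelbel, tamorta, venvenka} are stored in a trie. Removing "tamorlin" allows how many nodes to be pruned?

A node on "tamorlin"'s path can go only if nothing else ends at it or branches off below it.
The suffix "lin" (3 nodes) is used only by "tamorlin"; the node for "tamor" still has the child "m", so pruning stops there.
Nodes removed: 3

3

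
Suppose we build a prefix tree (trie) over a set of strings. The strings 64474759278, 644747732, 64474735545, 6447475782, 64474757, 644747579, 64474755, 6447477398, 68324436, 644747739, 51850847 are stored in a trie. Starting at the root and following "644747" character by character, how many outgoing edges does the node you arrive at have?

The children of the "644747" node are the distinct next characters among strings starting with "644747".
Distinct next characters after "644747": 3, 5, 7.
That node has 3 child edges.

3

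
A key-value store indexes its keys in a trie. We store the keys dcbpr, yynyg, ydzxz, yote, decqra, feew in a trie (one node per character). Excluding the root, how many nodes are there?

Trie structure (* marks end of a word):
(root)
├─ d
│  ├─ c
│  │  └─ b
│  │     └─ p
│  │        └─ r *
│  └─ e
│     └─ c
│        └─ q
│           └─ r
│              └─ a *
├─ f
│  └─ e
│     └─ e
│        └─ w *
└─ y
   ├─ d
   │  └─ z
   │     └─ x
   │        └─ z *
   ├─ o
   │  └─ t
   │     └─ e *
   └─ y
      └─ n
         └─ y
            └─ g *
Counting every labelled node above: 26.

26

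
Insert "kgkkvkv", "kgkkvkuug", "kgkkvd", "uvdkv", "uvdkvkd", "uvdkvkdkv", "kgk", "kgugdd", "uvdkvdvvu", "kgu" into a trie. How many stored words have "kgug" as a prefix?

1

Walk to "kgug"; the words in its subtree are exactly those with that prefix.
Words under "kgug": kgugdd
Count: 1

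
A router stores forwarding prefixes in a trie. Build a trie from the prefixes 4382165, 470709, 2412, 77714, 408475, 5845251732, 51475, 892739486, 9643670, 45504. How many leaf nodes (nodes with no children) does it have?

Leaves are exactly the stored words that no other stored word extends.
Those words: "2412", "408475", "4382165", "45504", "470709", "51475", "5845251732", "77714", "892739486", "9643670"
Leaf count: 10

10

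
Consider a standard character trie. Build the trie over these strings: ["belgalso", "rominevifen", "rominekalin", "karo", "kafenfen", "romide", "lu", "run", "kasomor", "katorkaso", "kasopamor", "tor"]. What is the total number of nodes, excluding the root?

For each word, the new-node count is its length minus the longest prefix already in the trie:
  "belgalso" → 8 new (b, e, l, g, a, l, s, o)
  "rominevifen" → 11 new (r, o, m, i, n, e, v, i, f, e, n)
  "rominekalin" → prefix "romine" already present; 5 new (k, a, l, i, n)
  "karo" → 4 new (k, a, r, o)
  "kafenfen" → prefix "ka" already present; 6 new (f, e, n, f, e, n)
  "romide" → prefix "romi" already present; 2 new (d, e)
  "lu" → 2 new (l, u)
  "run" → prefix "r" already present; 2 new (u, n)
  "kasomor" → prefix "ka" already present; 5 new (s, o, m, o, r)
  "katorkaso" → prefix "ka" already present; 7 new (t, o, r, k, a, s, o)
  "kasopamor" → prefix "kaso" already present; 5 new (p, a, m, o, r)
  "tor" → 3 new (t, o, r)
Total nodes = 8 + 11 + 5 + 4 + 6 + 2 + 2 + 2 + 5 + 7 + 5 + 3 = 60

60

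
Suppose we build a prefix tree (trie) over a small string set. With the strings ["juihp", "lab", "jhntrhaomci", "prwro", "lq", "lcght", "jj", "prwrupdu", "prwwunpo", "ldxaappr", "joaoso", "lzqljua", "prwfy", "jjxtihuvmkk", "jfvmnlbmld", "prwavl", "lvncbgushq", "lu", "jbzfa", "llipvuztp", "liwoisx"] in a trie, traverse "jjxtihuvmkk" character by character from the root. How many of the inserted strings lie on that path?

Traverse "jjxtihuvmkk" character by character; count nodes along the way that are marked as word ends.
Prefixes of the query that are stored words: "jj", "jjxtihuvmkk"
Count: 2

2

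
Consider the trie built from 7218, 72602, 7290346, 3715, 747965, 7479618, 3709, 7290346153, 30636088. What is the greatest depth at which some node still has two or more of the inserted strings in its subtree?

Equivalently: take the maximum, over all pairs, of their longest common prefix length.
"7290346" and "7290346153" agree on "7290346" (7 characters) before diverging; nothing deeper is shared.
Longest shared-prefix length: 7

7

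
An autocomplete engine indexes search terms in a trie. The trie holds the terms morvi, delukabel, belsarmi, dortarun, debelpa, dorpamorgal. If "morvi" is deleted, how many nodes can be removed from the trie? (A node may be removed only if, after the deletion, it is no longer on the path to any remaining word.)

After clearing the end-marker at "morvi", prune upward until reaching a node still needed by another word.
No other word shares any prefix with "morvi", so all 5 of its nodes go.
Nodes removed: 5

5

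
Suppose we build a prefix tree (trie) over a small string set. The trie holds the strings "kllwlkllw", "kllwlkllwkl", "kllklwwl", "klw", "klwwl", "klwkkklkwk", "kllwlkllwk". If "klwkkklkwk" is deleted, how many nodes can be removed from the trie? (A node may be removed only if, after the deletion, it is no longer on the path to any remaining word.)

After clearing the end-marker at "klwkkklkwk", prune upward until reaching a node still needed by another word.
The suffix "kkklkwk" (7 nodes) is used only by "klwkkklkwk"; the node for "klw" still has the child "w", so pruning stops there.
Nodes removed: 7

7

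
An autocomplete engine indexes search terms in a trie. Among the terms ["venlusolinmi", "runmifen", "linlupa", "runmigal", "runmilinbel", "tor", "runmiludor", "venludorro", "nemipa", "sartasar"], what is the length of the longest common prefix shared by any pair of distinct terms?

6

The deepest shared node is where two words last agree before diverging.
"runmilinbel" and "runmiludor" agree on "runmil" (6 characters) before diverging; nothing deeper is shared.
Longest shared-prefix length: 6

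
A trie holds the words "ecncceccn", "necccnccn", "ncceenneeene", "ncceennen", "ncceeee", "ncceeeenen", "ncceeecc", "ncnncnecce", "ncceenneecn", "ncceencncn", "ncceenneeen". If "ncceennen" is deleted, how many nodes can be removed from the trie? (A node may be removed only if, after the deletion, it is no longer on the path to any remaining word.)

Walk "ncceennen" from the leaf back toward the root, removing each node that no remaining word uses.
The suffix "n" (1 node) is used only by "ncceennen"; the node for "ncceenne" still has the child "e", so pruning stops there.
Nodes removed: 1

1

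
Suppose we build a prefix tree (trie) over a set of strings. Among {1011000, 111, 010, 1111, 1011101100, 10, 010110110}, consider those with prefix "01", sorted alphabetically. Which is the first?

DFS of the "01" subtree visits, in order: "010", "010110110"
Position 1: 010

010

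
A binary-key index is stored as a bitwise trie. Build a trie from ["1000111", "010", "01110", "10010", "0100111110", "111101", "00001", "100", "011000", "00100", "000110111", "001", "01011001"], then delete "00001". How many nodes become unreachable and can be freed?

2

A node on "00001"'s path can go only if nothing else ends at it or branches off below it.
The suffix "01" (2 nodes) is used only by "00001"; the node for "000" still has the child "1", so pruning stops there.
Nodes removed: 2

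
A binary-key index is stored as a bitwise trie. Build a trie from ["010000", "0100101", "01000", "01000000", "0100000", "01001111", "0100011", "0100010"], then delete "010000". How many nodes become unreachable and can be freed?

0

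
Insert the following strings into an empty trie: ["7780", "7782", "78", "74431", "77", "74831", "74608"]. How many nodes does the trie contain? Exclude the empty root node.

For each word, the new-node count is its length minus the longest prefix already in the trie:
  "7780" → 4 new (7, 7, 8, 0)
  "7782" → prefix "778" already present; 1 new (2)
  "78" → prefix "7" already present; 1 new (8)
  "74431" → prefix "7" already present; 4 new (4, 4, 3, 1)
  "77" → prefix "77" already present; 0 new (none)
  "74831" → prefix "74" already present; 3 new (8, 3, 1)
  "74608" → prefix "74" already present; 3 new (6, 0, 8)
Total nodes = 4 + 1 + 1 + 4 + 0 + 3 + 3 = 16

16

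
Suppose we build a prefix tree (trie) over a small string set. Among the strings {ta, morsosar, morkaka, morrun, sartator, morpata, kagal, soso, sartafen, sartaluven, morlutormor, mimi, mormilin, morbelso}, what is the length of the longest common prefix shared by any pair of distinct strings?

The deepest shared node is where two words last agree before diverging.
e.g. "sartafen" and "sartaluven" share the prefix "sarta" of length 5; no pair shares a longer one.
Longest shared-prefix length: 5

5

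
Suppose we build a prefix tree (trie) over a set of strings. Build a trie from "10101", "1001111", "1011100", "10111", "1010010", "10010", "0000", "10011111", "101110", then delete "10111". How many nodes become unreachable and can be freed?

Walk "10111" from the leaf back toward the root, removing each node that no remaining word uses.
Every node on "10111" is still needed (e.g. by "1011100"), so nothing is freed.
Nodes removed: 0

0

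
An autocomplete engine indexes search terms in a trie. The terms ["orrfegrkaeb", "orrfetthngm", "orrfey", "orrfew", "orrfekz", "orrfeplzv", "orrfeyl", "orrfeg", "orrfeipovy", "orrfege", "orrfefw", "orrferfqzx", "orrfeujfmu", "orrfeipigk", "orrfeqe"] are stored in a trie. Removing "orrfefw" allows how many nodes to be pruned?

2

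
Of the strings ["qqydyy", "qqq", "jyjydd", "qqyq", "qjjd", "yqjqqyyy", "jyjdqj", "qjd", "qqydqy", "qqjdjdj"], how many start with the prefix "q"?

7

Filter for entries beginning with "q":
Matches: "qjd", "qjjd", "qqjdjdj", "qqq", "qqydqy", "qqydyy", "qqyq"
Count: 7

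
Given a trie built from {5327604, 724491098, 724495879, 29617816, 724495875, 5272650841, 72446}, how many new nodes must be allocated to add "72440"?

The longest prefix of "72440" already in the trie is "7244" (length 4).
Each of the 1 remaining characters creates one node.

1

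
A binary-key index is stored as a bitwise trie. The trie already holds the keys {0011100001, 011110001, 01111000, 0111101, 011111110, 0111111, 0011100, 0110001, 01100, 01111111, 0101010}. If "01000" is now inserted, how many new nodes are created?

The longest prefix of "01000" already in the trie is "010" (length 3).
So 5 − 3 = 2 new nodes.

2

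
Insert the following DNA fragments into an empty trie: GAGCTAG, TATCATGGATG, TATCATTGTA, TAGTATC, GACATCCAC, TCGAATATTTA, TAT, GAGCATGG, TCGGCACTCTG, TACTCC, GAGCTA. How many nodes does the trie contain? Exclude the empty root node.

Insert word by word; a character creates a node only if that edge doesn't already exist:
  "GAGCTAG" → 7 new (G, A, G, C, T, A, G)
  "TATCATGGATG" → 11 new (T, A, T, C, A, T, G, G, A, T, G)
  "TATCATTGTA" → prefix "TATCAT" already present; 4 new (T, G, T, A)
  "TAGTATC" → prefix "TA" already present; 5 new (G, T, A, T, C)
  "GACATCCAC" → prefix "GA" already present; 7 new (C, A, T, C, C, A, C)
  "TCGAATATTTA" → prefix "T" already present; 10 new (C, G, A, A, T, A, T, T, T, A)
  "TAT" → prefix "TAT" already present; 0 new (none)
  "GAGCATGG" → prefix "GAGC" already present; 4 new (A, T, G, G)
  "TCGGCACTCTG" → prefix "TCG" already present; 8 new (G, C, A, C, T, C, T, G)
  "TACTCC" → prefix "TA" already present; 4 new (C, T, C, C)
  "GAGCTA" → prefix "GAGCTA" already present; 0 new (none)
Total nodes = 7 + 11 + 4 + 5 + 7 + 10 + 0 + 4 + 8 + 4 + 0 = 60

60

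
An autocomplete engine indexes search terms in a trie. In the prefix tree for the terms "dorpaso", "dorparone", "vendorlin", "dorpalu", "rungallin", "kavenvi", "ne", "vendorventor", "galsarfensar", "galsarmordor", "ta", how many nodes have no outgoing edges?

11

A leaf is a node with no children — equivalently, the end of a word that is not a proper prefix of any other stored word.
Those words: "dorpalu", "dorparone", "dorpaso", "galsarfensar", "galsarmordor", "kavenvi", "ne", "rungallin", "ta", "vendorlin", "vendorventor"
Leaf count: 11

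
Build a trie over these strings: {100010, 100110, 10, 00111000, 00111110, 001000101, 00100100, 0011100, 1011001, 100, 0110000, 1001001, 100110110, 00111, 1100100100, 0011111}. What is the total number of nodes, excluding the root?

Count nodes per top-level branch (shared prefixes stored once):
  '0'-branch (001000101, 00100100, 00111, 0011100, 00111000, 0011111, 00111110, 0110000): 26 nodes
  '1'-branch (10, 100, 100010, 1001001, 100110, 100110110, 1011001, 1100100100): 29 nodes
Sum: 55

55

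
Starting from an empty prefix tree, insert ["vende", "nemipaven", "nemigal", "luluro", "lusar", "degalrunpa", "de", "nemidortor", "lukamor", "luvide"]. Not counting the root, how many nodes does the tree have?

51

Count nodes per top-level branch (shared prefixes stored once):
  'd'-branch (de, degalrunpa): 10 nodes
  'l'-branch (lukamor, luluro, lusar, luvide): 18 nodes
  'n'-branch (nemidortor, nemigal, nemipaven): 18 nodes
  'v'-branch (vende): 5 nodes
Sum: 51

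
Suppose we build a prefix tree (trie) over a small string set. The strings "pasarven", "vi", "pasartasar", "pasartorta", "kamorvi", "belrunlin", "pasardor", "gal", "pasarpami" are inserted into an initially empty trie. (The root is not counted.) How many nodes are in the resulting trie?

For each word, the new-node count is its length minus the longest prefix already in the trie:
  "pasarven" → 8 new (p, a, s, a, r, v, e, n)
  "vi" → 2 new (v, i)
  "pasartasar" → prefix "pasar" already present; 5 new (t, a, s, a, r)
  "pasartorta" → prefix "pasart" already present; 4 new (o, r, t, a)
  "kamorvi" → 7 new (k, a, m, o, r, v, i)
  "belrunlin" → 9 new (b, e, l, r, u, n, l, i, n)
  "pasardor" → prefix "pasar" already present; 3 new (d, o, r)
  "gal" → 3 new (g, a, l)
  "pasarpami" → prefix "pasar" already present; 4 new (p, a, m, i)
Total nodes = 8 + 2 + 5 + 4 + 7 + 9 + 3 + 3 + 4 = 45

45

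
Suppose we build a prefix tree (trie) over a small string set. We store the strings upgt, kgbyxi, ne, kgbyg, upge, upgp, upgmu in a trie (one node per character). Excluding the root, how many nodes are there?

Count nodes per top-level branch (shared prefixes stored once):
  'k'-branch (kgbyg, kgbyxi): 7 nodes
  'n'-branch (ne): 2 nodes
  'u'-branch (upge, upgmu, upgp, upgt): 8 nodes
Sum: 17

17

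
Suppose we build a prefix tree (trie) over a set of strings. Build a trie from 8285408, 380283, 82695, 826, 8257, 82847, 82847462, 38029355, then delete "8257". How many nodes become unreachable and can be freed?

Walk "8257" from the leaf back toward the root, removing each node that no remaining word uses.
The suffix "57" (2 nodes) is used only by "8257"; the node for "82" still has the child "8", so pruning stops there.
Nodes removed: 2

2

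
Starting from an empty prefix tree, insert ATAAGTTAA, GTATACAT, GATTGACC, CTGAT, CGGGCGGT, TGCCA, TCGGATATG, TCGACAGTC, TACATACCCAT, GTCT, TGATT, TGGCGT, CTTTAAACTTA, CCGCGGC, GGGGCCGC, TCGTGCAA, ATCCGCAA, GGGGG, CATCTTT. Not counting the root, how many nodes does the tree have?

114

Insert word by word; a character creates a node only if that edge doesn't already exist:
  "ATAAGTTAA" → 9 new (A, T, A, A, G, T, T, A, A)
  "GTATACAT" → 8 new (G, T, A, T, A, C, A, T)
  "GATTGACC" → prefix "G" already present; 7 new (A, T, T, G, A, C, C)
  "CTGAT" → 5 new (C, T, G, A, T)
  "CGGGCGGT" → prefix "C" already present; 7 new (G, G, G, C, G, G, T)
  "TGCCA" → 5 new (T, G, C, C, A)
  "TCGGATATG" → prefix "T" already present; 8 new (C, G, G, A, T, A, T, G)
  "TCGACAGTC" → prefix "TCG" already present; 6 new (A, C, A, G, T, C)
  "TACATACCCAT" → prefix "T" already present; 10 new (A, C, A, T, A, C, C, C, A, T)
  "GTCT" → prefix "GT" already present; 2 new (C, T)
  "TGATT" → prefix "TG" already present; 3 new (A, T, T)
  "TGGCGT" → prefix "TG" already present; 4 new (G, C, G, T)
  "CTTTAAACTTA" → prefix "CT" already present; 9 new (T, T, A, A, A, C, T, T, A)
  "CCGCGGC" → prefix "C" already present; 6 new (C, G, C, G, G, C)
  "GGGGCCGC" → prefix "G" already present; 7 new (G, G, G, C, C, G, C)
  "TCGTGCAA" → prefix "TCG" already present; 5 new (T, G, C, A, A)
  "ATCCGCAA" → prefix "AT" already present; 6 new (C, C, G, C, A, A)
  "GGGGG" → prefix "GGGG" already present; 1 new (G)
  "CATCTTT" → prefix "C" already present; 6 new (A, T, C, T, T, T)
Total nodes = 9 + 8 + 7 + 5 + 7 + 5 + 8 + 6 + 10 + 2 + 3 + 4 + 9 + 6 + 7 + 5 + 6 + 1 + 6 = 114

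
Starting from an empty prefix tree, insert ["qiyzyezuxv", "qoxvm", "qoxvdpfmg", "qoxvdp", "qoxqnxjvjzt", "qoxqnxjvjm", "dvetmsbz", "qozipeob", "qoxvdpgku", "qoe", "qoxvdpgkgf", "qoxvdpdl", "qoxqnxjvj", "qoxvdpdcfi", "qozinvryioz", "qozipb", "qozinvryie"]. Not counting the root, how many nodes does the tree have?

62

Count nodes per top-level branch (shared prefixes stored once):
  'd'-branch (dvetmsbz): 8 nodes
  'q'-branch (qiyzyezuxv, qoe, qoxqnxjvj, qoxqnxjvjm, qoxqnxjvjzt, qoxvdp, qoxvdpdcfi, qoxvdpdl, qoxvdpfmg, qoxvdpgkgf, qoxvdpgku, qoxvm, qozinvryie, qozinvryioz, qozipb, qozipeob): 54 nodes
Sum: 62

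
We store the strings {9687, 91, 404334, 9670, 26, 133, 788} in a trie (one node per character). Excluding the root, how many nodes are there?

Trie structure (* marks end of a word):
(root)
├─ 1
│  └─ 3
│     └─ 3 *
├─ 2
│  └─ 6 *
├─ 4
│  └─ 0
│     └─ 4
│        └─ 3
│           └─ 3
│              └─ 4 *
├─ 7
│  └─ 8
│     └─ 8 *
└─ 9
   ├─ 1 *
   └─ 6
      ├─ 7
      │  └─ 0 *
      └─ 8
         └─ 7 *
Counting every labelled node above: 21.

21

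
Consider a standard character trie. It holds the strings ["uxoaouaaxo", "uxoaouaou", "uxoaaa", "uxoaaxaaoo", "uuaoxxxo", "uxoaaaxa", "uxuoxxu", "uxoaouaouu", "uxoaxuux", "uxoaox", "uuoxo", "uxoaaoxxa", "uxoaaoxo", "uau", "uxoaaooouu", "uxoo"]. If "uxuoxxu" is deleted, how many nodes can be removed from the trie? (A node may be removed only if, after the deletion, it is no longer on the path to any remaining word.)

After clearing the end-marker at "uxuoxxu", prune upward until reaching a node still needed by another word.
The suffix "uoxxu" (5 nodes) is used only by "uxuoxxu"; the node for "ux" still has the child "o", so pruning stops there.
Nodes removed: 5

5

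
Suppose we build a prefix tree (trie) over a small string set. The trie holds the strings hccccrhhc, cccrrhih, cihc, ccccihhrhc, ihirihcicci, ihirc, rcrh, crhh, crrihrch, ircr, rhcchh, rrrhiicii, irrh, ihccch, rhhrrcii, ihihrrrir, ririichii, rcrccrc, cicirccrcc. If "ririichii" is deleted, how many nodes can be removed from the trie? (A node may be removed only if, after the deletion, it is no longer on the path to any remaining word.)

8

Walk "ririichii" from the leaf back toward the root, removing each node that no remaining word uses.
The suffix "iriichii" (8 nodes) is used only by "ririichii"; the node for "r" still has the child "c", so pruning stops there.
Nodes removed: 8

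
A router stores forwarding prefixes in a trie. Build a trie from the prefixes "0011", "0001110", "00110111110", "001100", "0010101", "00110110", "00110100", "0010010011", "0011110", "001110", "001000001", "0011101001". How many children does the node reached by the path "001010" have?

Walk "001010" from the root, arriving at one node.
Distinct next characters after "001010": 1.
That node has 1 child edge.

1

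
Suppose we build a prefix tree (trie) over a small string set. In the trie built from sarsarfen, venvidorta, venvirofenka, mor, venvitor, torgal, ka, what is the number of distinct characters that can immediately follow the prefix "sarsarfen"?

Follow the path "sarsarfen" to its node, then look at its outgoing edges.
No stored string extends past "sarsarfen".
That node has 0 child edges.

0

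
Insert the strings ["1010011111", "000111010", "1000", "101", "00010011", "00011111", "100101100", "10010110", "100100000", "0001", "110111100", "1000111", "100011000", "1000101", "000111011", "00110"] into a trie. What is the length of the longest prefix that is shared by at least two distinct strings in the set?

8

The deepest shared node is where two words last agree before diverging.
"000111010" and "000111011" agree on "00011101" (8 characters) before diverging; nothing deeper is shared.
Longest shared-prefix length: 8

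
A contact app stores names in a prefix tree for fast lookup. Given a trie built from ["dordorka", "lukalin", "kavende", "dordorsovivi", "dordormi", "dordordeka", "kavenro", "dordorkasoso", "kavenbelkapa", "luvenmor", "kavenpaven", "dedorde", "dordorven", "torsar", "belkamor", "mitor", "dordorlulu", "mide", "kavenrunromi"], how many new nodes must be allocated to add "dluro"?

4

The longest prefix of "dluro" already in the trie is "d" (length 1).
Each of the 4 remaining characters creates one node.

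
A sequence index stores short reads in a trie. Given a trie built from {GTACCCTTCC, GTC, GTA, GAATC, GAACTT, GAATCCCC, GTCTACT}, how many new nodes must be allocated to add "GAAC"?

Every character of "GAAC" already lies on an existing path (it is a prefix of some stored word).
No new nodes are needed: 0.

0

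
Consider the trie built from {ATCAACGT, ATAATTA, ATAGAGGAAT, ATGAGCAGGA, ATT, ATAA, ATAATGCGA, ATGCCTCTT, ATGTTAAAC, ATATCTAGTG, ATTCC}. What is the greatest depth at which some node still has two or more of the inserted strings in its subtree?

Look for the deepest trie node that still has at least two words in its subtree.
e.g. "ATAATGCGA" and "ATAATTA" share the prefix "ATAAT" of length 5; no pair shares a longer one.
Longest shared-prefix length: 5

5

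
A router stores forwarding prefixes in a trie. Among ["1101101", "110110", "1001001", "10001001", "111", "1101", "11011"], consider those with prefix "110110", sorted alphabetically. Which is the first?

110110

DFS of the "110110" subtree visits, in order: "110110", "1101101"
Position 1: 110110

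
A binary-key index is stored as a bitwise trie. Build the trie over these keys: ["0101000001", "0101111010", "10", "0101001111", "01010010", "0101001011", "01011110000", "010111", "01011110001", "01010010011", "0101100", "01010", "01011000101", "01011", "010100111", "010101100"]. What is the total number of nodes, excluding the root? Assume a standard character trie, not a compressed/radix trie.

Insert word by word; a character creates a node only if that edge doesn't already exist:
  "0101000001" → 10 new (0, 1, 0, 1, 0, 0, 0, 0, 0, 1)
  "0101111010" → prefix "0101" already present; 6 new (1, 1, 1, 0, 1, 0)
  "10" → 2 new (1, 0)
  "0101001111" → prefix "010100" already present; 4 new (1, 1, 1, 1)
  "01010010" → prefix "0101001" already present; 1 new (0)
  "0101001011" → prefix "01010010" already present; 2 new (1, 1)
  "01011110000" → prefix "01011110" already present; 3 new (0, 0, 0)
  "010111" → prefix "010111" already present; 0 new (none)
  "01011110001" → prefix "0101111000" already present; 1 new (1)
  "01010010011" → prefix "01010010" already present; 3 new (0, 1, 1)
  "0101100" → prefix "01011" already present; 2 new (0, 0)
  "01010" → prefix "01010" already present; 0 new (none)
  "01011000101" → prefix "0101100" already present; 4 new (0, 1, 0, 1)
  "01011" → prefix "01011" already present; 0 new (none)
  "010100111" → prefix "010100111" already present; 0 new (none)
  "010101100" → prefix "01010" already present; 4 new (1, 1, 0, 0)
Total nodes = 10 + 6 + 2 + 4 + 1 + 2 + 3 + 0 + 1 + 3 + 2 + 0 + 4 + 0 + 0 + 4 = 42

42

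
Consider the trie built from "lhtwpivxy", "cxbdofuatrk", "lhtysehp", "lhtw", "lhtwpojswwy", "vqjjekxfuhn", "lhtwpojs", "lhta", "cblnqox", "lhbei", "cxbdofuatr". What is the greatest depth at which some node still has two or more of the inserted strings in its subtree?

Equivalently: take the maximum, over all pairs, of their longest common prefix length.
e.g. "cxbdofuatr" and "cxbdofuatrk" share the prefix "cxbdofuatr" of length 10; no pair shares a longer one.
Longest shared-prefix length: 10

10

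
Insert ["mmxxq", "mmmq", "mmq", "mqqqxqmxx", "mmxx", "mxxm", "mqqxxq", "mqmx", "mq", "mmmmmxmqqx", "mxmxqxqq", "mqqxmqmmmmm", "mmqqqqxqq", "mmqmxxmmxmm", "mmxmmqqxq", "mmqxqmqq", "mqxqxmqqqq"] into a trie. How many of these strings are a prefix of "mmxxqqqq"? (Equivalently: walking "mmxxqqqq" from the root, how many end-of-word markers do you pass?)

Traverse "mmxxqqqq" character by character; count nodes along the way that are marked as word ends.
Prefixes of the query that are stored words: "mmxx", "mmxxq"
Count: 2

2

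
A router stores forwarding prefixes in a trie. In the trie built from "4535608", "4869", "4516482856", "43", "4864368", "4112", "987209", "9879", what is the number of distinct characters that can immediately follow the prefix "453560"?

1

Walk "453560" from the root, arriving at one node.
Distinct next characters after "453560": 8.
That node has 1 child edge.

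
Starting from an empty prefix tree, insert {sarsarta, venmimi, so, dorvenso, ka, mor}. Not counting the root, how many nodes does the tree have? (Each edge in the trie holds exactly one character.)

29

Trie structure (* marks end of a word):
(root)
├─ d
│  └─ o
│     └─ r
│        └─ v
│           └─ e
│              └─ n
│                 └─ s
│                    └─ o *
├─ k
│  └─ a *
├─ m
│  └─ o
│     └─ r *
├─ s
│  ├─ a
│  │  └─ r
│  │     └─ s
│  │        └─ a
│  │           └─ r
│  │              └─ t
│  │                 └─ a *
│  └─ o *
└─ v
   └─ e
      └─ n
         └─ m
            └─ i
               └─ m
                  └─ i *
Counting every labelled node above: 29.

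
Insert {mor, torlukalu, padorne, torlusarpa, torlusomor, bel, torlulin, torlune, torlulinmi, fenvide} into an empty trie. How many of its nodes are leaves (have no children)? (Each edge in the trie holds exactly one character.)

9

A leaf is a node with no children — equivalently, the end of a word that is not a proper prefix of any other stored word.
Those words: "bel", "fenvide", "mor", "padorne", "torlukalu", "torlulinmi", "torlune", "torlusarpa", "torlusomor"
Leaf count: 9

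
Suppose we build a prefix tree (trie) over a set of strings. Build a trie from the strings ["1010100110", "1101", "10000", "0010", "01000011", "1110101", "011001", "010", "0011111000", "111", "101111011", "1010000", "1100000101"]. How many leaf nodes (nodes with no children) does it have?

A leaf is a node with no children — equivalently, the end of a word that is not a proper prefix of any other stored word.
Those words: "0010", "0011111000", "01000011", "011001", "10000", "1010000", "1010100110", "101111011", "1100000101", "1101", "1110101"
Leaf count: 11

11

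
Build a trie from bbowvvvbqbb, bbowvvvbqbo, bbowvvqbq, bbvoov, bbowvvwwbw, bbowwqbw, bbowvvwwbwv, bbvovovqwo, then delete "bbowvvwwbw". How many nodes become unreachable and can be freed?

0

After clearing the end-marker at "bbowvvwwbw", prune upward until reaching a node still needed by another word.
Every node on "bbowvvwwbw" is still needed (e.g. by "bbowvvwwbwv"), so nothing is freed.
Nodes removed: 0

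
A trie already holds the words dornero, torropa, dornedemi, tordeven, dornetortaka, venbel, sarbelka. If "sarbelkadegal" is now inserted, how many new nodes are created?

Walking "sarbelkadegal" from the root, the first 8 characters ("sarbelka") follow existing edges; "d" is the first miss.
New nodes needed: |"sarbelkadegal"| − 8 = 13 − 8 = 5.

5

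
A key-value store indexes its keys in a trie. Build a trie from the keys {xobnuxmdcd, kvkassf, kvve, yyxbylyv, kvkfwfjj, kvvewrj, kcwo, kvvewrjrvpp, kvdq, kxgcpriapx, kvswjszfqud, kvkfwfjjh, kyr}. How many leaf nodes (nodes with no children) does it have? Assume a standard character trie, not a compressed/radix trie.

A leaf is a node with no children — equivalently, the end of a word that is not a proper prefix of any other stored word.
Those words: "kcwo", "kvdq", "kvkassf", "kvkfwfjjh", "kvswjszfqud", "kvvewrjrvpp", "kxgcpriapx", "kyr", "xobnuxmdcd", "yyxbylyv"
Leaf count: 10

10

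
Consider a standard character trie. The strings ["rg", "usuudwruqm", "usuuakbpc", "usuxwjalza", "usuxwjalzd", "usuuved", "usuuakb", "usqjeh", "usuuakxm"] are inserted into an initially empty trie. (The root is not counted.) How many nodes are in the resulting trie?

34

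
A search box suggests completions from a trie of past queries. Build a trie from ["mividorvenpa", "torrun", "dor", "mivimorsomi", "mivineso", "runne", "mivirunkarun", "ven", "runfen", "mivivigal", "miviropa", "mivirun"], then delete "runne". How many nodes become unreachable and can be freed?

2

Walk "runne" from the leaf back toward the root, removing each node that no remaining word uses.
The suffix "ne" (2 nodes) is used only by "runne"; the node for "run" still has the child "f", so pruning stops there.
Nodes removed: 2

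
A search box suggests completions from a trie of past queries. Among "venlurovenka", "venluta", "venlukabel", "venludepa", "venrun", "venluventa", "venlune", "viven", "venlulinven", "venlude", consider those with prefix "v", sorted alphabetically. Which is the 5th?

venlune

Words with prefix "v", in lexicographic order: "venlude", "venludepa", "venlukabel", "venlulinven", "venlune", "venlurovenka", "venluta", "venluventa", "venrun", "viven"
Position 5: venlune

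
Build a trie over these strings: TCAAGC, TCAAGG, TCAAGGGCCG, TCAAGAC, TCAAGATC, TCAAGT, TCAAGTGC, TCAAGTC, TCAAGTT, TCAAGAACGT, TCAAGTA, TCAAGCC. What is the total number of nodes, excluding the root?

Count nodes per top-level branch (shared prefixes stored once):
  'T'-branch (TCAAGAACGT, TCAAGAC, TCAAGATC, TCAAGC, TCAAGCC, TCAAGG, TCAAGGGCCG, TCAAGT, TCAAGTA, TCAAGTC, TCAAGTGC, TCAAGTT): 26 nodes
Sum: 26

26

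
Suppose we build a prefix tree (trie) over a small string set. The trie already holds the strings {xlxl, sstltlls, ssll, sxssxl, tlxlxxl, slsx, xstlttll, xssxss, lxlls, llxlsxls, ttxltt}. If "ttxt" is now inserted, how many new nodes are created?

1

Walking "ttxt" from the root, the first 3 characters ("ttx") follow existing edges; "t" is the first miss.
Each of the 1 remaining characters creates one node.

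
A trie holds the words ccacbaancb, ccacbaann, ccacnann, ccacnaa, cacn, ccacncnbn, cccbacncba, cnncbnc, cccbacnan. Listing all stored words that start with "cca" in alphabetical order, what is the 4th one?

ccacnann

Words with prefix "cca", in lexicographic order: "ccacbaancb", "ccacbaann", "ccacnaa", "ccacnann", "ccacncnbn"
Position 4: ccacnann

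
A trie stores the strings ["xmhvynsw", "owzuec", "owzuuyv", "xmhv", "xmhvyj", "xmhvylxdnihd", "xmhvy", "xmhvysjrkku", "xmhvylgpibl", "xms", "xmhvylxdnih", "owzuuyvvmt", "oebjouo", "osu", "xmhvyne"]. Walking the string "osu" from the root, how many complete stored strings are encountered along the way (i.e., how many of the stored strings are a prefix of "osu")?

1

Check each prefix of "osu" against the stored set — each match is an end-marker on the path.
Prefixes of the query that are stored words: "osu"
Count: 1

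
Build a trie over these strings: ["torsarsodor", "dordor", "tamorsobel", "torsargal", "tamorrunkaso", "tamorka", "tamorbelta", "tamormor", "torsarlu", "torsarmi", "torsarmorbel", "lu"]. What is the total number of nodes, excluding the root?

57

Count nodes per top-level branch (shared prefixes stored once):
  'd'-branch (dordor): 6 nodes
  'l'-branch (lu): 2 nodes
  't'-branch (tamorbelta, tamorka, tamormor, tamorrunkaso, tamorsobel, torsargal, torsarlu, torsarmi, torsarmorbel, torsarsodor): 49 nodes
Sum: 57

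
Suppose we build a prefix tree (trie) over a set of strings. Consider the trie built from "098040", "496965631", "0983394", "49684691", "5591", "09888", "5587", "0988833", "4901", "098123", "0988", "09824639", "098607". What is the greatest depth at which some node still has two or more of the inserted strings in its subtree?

5

The deepest shared node is where two words last agree before diverging.
"09888" and "0988833" agree on "09888" (5 characters) before diverging; nothing deeper is shared.
Longest shared-prefix length: 5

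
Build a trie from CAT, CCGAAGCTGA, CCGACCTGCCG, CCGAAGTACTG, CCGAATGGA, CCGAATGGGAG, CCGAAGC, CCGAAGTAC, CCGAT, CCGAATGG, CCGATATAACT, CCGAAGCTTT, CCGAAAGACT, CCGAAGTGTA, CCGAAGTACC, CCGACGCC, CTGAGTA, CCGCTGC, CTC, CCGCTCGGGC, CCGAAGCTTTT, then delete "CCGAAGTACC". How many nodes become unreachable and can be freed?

A node on "CCGAAGTACC"'s path can go only if nothing else ends at it or branches off below it.
The suffix "C" (1 node) is used only by "CCGAAGTACC"; the node for "CCGAAGTAC" still has the child "T", so pruning stops there.
Nodes removed: 1

1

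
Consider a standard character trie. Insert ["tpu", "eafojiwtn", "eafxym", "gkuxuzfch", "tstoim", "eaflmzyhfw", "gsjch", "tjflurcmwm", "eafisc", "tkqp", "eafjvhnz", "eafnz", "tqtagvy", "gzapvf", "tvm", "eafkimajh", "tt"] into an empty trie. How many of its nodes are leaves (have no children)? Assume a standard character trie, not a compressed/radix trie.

17

A leaf is a node with no children — equivalently, the end of a word that is not a proper prefix of any other stored word.
Those words: "eafisc", "eafjvhnz", "eafkimajh", "eaflmzyhfw", "eafnz", "eafojiwtn", "eafxym", "gkuxuzfch", "gsjch", "gzapvf", "tjflurcmwm", "tkqp", "tpu", "tqtagvy", "tstoim", "tt", "tvm"
Leaf count: 17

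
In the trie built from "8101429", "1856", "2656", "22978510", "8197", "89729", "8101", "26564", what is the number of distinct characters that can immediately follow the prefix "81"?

Walk "81" from the root, arriving at one node.
Characters that immediately follow "81" among the stored strings: {0, 9}.
That node has 2 child edges.

2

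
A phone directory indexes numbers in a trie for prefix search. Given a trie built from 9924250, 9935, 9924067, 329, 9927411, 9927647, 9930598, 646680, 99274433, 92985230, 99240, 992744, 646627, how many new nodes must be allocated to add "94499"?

4

"9" is already a path in the trie; the remaining "4499" must be added.
So 5 − 1 = 4 new nodes.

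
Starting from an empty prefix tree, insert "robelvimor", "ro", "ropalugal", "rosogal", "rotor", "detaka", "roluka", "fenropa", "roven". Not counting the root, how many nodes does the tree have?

45

Trace insertions, counting only characters that open a new branch:
  "robelvimor" → 10 new (r, o, b, e, l, v, i, m, o, r)
  "ro" → prefix "ro" already present; 0 new (none)
  "ropalugal" → prefix "ro" already present; 7 new (p, a, l, u, g, a, l)
  "rosogal" → prefix "ro" already present; 5 new (s, o, g, a, l)
  "rotor" → prefix "ro" already present; 3 new (t, o, r)
  "detaka" → 6 new (d, e, t, a, k, a)
  "roluka" → prefix "ro" already present; 4 new (l, u, k, a)
  "fenropa" → 7 new (f, e, n, r, o, p, a)
  "roven" → prefix "ro" already present; 3 new (v, e, n)
Total nodes = 10 + 0 + 7 + 5 + 3 + 6 + 4 + 7 + 3 = 45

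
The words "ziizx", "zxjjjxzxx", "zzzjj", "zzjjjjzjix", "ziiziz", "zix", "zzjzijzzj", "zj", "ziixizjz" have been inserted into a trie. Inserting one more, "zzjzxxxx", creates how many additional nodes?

"zzjz" is already a path in the trie; the remaining "xxxx" must be added.
Each of the 4 remaining characters creates one node.

4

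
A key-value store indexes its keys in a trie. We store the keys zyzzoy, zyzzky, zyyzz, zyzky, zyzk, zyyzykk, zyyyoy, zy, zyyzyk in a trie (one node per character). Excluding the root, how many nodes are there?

19

Trace insertions, counting only characters that open a new branch:
  "zyzzoy" → 6 new (z, y, z, z, o, y)
  "zyzzky" → prefix "zyzz" already present; 2 new (k, y)
  "zyyzz" → prefix "zy" already present; 3 new (y, z, z)
  "zyzky" → prefix "zyz" already present; 2 new (k, y)
  "zyzk" → prefix "zyzk" already present; 0 new (none)
  "zyyzykk" → prefix "zyyz" already present; 3 new (y, k, k)
  "zyyyoy" → prefix "zyy" already present; 3 new (y, o, y)
  "zy" → prefix "zy" already present; 0 new (none)
  "zyyzyk" → prefix "zyyzyk" already present; 0 new (none)
Total nodes = 6 + 2 + 3 + 2 + 0 + 3 + 3 + 0 + 0 = 19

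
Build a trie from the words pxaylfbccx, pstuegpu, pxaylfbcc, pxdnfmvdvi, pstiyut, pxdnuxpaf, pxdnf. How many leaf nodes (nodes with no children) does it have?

5

Leaves are exactly the stored words that no other stored word extends.
Those words: "pstiyut", "pstuegpu", "pxaylfbccx", "pxdnfmvdvi", "pxdnuxpaf"
Leaf count: 5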